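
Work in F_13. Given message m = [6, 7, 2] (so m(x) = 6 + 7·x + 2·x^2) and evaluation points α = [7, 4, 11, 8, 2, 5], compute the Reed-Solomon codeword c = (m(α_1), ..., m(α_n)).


c = [10, 1, 0, 8, 2, 0]

Message polynomial: m(x) = 6 + 7·x + 2·x^2 (mod 13).
For each evaluation point α_i, compute m(α_i) mod 13:
  α_1 = 7: Horner steps 2 → 8 → 10, so m(7) = 10.
  α_2 = 4: Horner steps 2 → 2 → 1, so m(4) = 1.
  α_3 = 11: Horner steps 2 → 3 → 0, so m(11) = 0.
  α_4 = 8: Horner steps 2 → 10 → 8, so m(8) = 8.
  α_5 = 2: Horner steps 2 → 11 → 2, so m(2) = 2.
  α_6 = 5: Horner steps 2 → 4 → 0, so m(5) = 0.
Codeword c = [10, 1, 0, 8, 2, 0] ∈ F_13^6.


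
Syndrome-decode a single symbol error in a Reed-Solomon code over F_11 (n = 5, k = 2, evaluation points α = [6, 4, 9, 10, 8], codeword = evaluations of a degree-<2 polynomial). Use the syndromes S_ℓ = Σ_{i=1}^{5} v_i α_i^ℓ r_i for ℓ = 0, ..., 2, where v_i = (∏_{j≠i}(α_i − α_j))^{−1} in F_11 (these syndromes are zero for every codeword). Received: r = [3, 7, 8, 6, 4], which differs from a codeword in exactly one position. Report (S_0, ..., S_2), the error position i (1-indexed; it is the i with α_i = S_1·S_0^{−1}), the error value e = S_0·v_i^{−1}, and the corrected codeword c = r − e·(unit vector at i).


S = (1, 8, 9), error at position 5, error magnitude e = 5, c = [3, 7, 8, 6, 10].

Step 1: column multipliers v_i = (∏_{j≠i}(α_i − α_j))^{−1} mod 11.
  i = 1 (α = 6): (6−4)(6−9)(6−10)(6−8) = 2·(−3)·(−4)·(−2) = −48 ≡ 7, so v_1 = 7^{−1} = 8 (mod 11).
  i = 2 (α = 4): (4−6)(4−9)(4−10)(4−8) = (−2)·(−5)·(−6)·(−4) = 240 ≡ 9, so v_2 = 9^{−1} = 5 (mod 11).
  i = 3 (α = 9): (9−6)(9−4)(9−10)(9−8) = 3·5·(−1)·1 = −15 ≡ 7, so v_3 = 7^{−1} = 8 (mod 11).
  i = 4 (α = 10): (10−6)(10−4)(10−9)(10−8) = 4·6·1·2 = 48 ≡ 4, so v_4 = 4^{−1} = 3 (mod 11).
  i = 5 (α = 8): (8−6)(8−4)(8−9)(8−10) = 2·4·(−1)·(−2) = 16 ≡ 5, so v_5 = 5^{−1} = 9 (mod 11).
  v = [8, 5, 8, 3, 9].
Step 2: syndromes of r = [3, 7, 8, 6, 4] (all sums mod 11).
  S_0 = Σ v_i r_i = 8·3 + 5·7 + 8·8 + 3·6 + 9·4 = 177 ≡ 1.
  S_1 = Σ v_i α_i r_i = 8·6·3 + 5·4·7 + 8·9·8 + 3·10·6 + 9·8·4 = 1328 ≡ 8.
  α_i^2 mod 11 = [3, 5, 4, 1, 9].
  S_2 = Σ v_i α_i^2 r_i = 8·3·3 + 5·5·7 + 8·4·8 + 3·1·6 + 9·9·4 = 845 ≡ 9.
  S = (1, 8, 9) ≠ 0, so r is not a codeword (an error is present).
Step 3: locate the error. For a single error e at position i, S_ℓ = v_i·e·α_i^ℓ, so α_err = S_1/S_0.
  S_0^{−1} = 1^{−1} = 1 (mod 11), so α_err = 8·1 = 8 ≡ 8 = α_5. Error position i = 5.
  Consistency check: S_2/S_1 = 9·7 = 63 ≡ 8 = α_err ✓ (single-error assumption holds).
Step 4: error magnitude e = S_0/v_5 = S_0·∏_{j≠5}(α_5 − α_j) = 1·5 = 5 ≡ 5 (mod 11).
Step 5: correct position 5: c_5 = r_5 − e = 4 − 5 ≡ 10 (mod 11). Hence c = [3, 7, 8, 6, 10].
  Check: interpolating c through the α_i gives m(x) = 4 + 9·x (degree < 2) with m(α_i) = c_i for every i, so c is indeed a codeword.


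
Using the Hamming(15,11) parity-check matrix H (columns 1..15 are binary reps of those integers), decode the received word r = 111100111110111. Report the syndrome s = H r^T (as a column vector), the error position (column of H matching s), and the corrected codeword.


s = (1, 1, 1, 1)^T, error position = 15, corrected codeword c = 111100111110110

Compute s = H r^T mod 2 one row at a time:
  s_1 = 1 + 1 + 1 + 1 + 0 + 1 + 1 + 1 = 7 ≡ 1 (mod 2).
  s_2 = 1 + 0 + 0 + 1 + 0 + 1 + 1 + 1 = 5 ≡ 1 (mod 2).
  s_3 = 1 + 1 + 0 + 1 + 1 + 1 + 1 + 1 = 7 ≡ 1 (mod 2).
  s_4 = 1 + 1 + 0 + 1 + 1 + 1 + 1 + 1 = 7 ≡ 1 (mod 2).
s = (1, 1, 1, 1)^T — this equals column 15 of H (binary 1111), so error is at position 15.
Correct: flip bit 15 of r = 111100111110111 to get c = 111100111110110.


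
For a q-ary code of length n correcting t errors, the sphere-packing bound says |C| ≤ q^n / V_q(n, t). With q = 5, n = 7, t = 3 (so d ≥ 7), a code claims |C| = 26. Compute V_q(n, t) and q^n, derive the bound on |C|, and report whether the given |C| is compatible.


V_q(n, t) = 2605, q^n = 78125, Hamming bound = 29, |C| = 26 ≤ bound (satisfied).

Step 1: Compute V_q(n, t) = Σ_{j=0}^3 C(n, j) (q−1)^j.
  j = 0: C(7,0)·(4)^0 = 1·1 = 1.
  j = 1: C(7,1)·(4)^1 = 7·4 = 28.
  j = 2: C(7,2)·(4)^2 = 21·16 = 336.
  j = 3: C(7,3)·(4)^3 = 35·64 = 2240.
  V_q(n, t) = 1 + 28 + 336 + 2240 = 2605.
Step 2: q^n = 5^7 = 78125.
Step 3: Hamming bound ⌊q^n / V_q(n,t)⌋ = ⌊78125/2605⌋ = 29.
Step 4: Compare |C| = 26 to 29: satisfied.
The claimed |C| lies below the Hamming bound.


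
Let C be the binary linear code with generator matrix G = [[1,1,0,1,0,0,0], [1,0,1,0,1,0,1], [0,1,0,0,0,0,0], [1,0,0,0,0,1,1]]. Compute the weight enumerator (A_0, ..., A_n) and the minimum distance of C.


Weight distribution: A_0 = 1, A_1 = 1, A_2 = 1, A_3 = 4, A_4 = 5, A_5 = 3, A_6 = 1. Minimum distance d = 1.

Enumerate all 2^4 = 16 messages m ∈ F_2^4.
For each, compute codeword c = mG in F_2^7, then tally its weight.
  m = 0000 → c = 0000000, weight = 0.
  m = 1000 → c = 1101000, weight = 3.
  m = 0100 → c = 1010101, weight = 4.
  m = 1100 → c = 0111101, weight = 5.
  m = 0010 → c = 0100000, weight = 1.
  m = 1010 → c = 1001000, weight = 2.
  m = 0110 → c = 1110101, weight = 5.
  m = 1110 → c = 0011101, weight = 4.
  m = 0001 → c = 1000011, weight = 3.
  m = 1001 → c = 0101011, weight = 4.
  m = 0101 → c = 0010110, weight = 3.
  m = 1101 → c = 1111110, weight = 6.
  m = 0011 → c = 1100011, weight = 4.
  m = 1011 → c = 0001011, weight = 3.
  m = 0111 → c = 0110110, weight = 4.
  m = 1111 → c = 1011110, weight = 5.
Tally weights:
  weight 0: 1 codewords.
  weight 1: 1 codewords.
  weight 2: 1 codewords.
  weight 3: 4 codewords.
  weight 4: 5 codewords.
  weight 5: 3 codewords.
  weight 6: 1 codewords.
Minimum distance d = smallest w > 0 with A_w > 0 = 1.
Sanity: Σ A_w = 16 = 2^4 = 16 ✓.


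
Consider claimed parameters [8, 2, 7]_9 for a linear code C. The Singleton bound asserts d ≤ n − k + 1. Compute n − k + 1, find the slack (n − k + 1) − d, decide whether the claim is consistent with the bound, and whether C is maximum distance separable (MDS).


Singleton RHS = n − k + 1 = 7, slack = 0, bound satisfied, MDS.

Singleton bound: d ≤ n − k + 1.
Here n = 8, k = 2, so n − k + 1 = 7.
Given d = 7, check d ≤ 7: YES.
Slack = (n − k + 1) − d = 0.
The code is MDS (slack = 0).
Description: the claimed parameters are [8, 2, 7]_9; such a code would be MDS (meets Singleton bound).


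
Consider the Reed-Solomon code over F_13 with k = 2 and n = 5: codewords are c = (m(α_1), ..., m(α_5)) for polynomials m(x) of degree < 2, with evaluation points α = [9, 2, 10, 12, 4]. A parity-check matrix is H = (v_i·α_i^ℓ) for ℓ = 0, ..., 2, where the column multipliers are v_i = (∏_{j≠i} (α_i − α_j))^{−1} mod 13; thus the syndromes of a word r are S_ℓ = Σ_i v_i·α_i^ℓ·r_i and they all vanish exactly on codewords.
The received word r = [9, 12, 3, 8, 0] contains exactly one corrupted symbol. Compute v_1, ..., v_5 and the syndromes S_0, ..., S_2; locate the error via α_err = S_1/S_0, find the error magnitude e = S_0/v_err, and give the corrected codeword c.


S = (9, 4, 9), error at position 4, error magnitude e = 4, c = [9, 12, 3, 4, 0].

Step 1: column multipliers v_i = (∏_{j≠i}(α_i − α_j))^{−1} mod 13.
  i = 1 (α = 9): (9−2)(9−10)(9−12)(9−4) = 7·(−1)·(−3)·5 = 105 ≡ 1, so v_1 = 1^{−1} = 1 (mod 13).
  i = 2 (α = 2): (2−9)(2−10)(2−12)(2−4) = (−7)·(−8)·(−10)·(−2) = 1120 ≡ 2, so v_2 = 2^{−1} = 7 (mod 13).
  i = 3 (α = 10): (10−9)(10−2)(10−12)(10−4) = 1·8·(−2)·6 = −96 ≡ 8, so v_3 = 8^{−1} = 5 (mod 13).
  i = 4 (α = 12): (12−9)(12−2)(12−10)(12−4) = 3·10·2·8 = 480 ≡ 12, so v_4 = 12^{−1} = 12 (mod 13).
  i = 5 (α = 4): (4−9)(4−2)(4−10)(4−12) = (−5)·2·(−6)·(−8) = −480 ≡ 1, so v_5 = 1^{−1} = 1 (mod 13).
  v = [1, 7, 5, 12, 1].
Step 2: syndromes of r = [9, 12, 3, 8, 0] (all sums mod 13).
  S_0 = Σ v_i r_i = 1·9 + 7·12 + 5·3 + 12·8 + 1·0 = 204 ≡ 9.
  S_1 = Σ v_i α_i r_i = 1·9·9 + 7·2·12 + 5·10·3 + 12·12·8 + 1·4·0 = 1551 ≡ 4.
  α_i^2 mod 13 = [3, 4, 9, 1, 3].
  S_2 = Σ v_i α_i^2 r_i = 1·3·9 + 7·4·12 + 5·9·3 + 12·1·8 + 1·3·0 = 594 ≡ 9.
  S = (9, 4, 9) ≠ 0, so r is not a codeword (an error is present).
Step 3: locate the error. For a single error e at position i, S_ℓ = v_i·e·α_i^ℓ, so α_err = S_1/S_0.
  S_0^{−1} = 9^{−1} = 3 (mod 13), so α_err = 4·3 = 12 ≡ 12 = α_4. Error position i = 4.
  Consistency check: S_2/S_1 = 9·10 = 90 ≡ 12 = α_err ✓ (single-error assumption holds).
Step 4: error magnitude e = S_0/v_4 = S_0·∏_{j≠4}(α_4 − α_j) = 9·12 = 108 ≡ 4 (mod 13).
Step 5: correct position 4: c_4 = r_4 − e = 8 − 4 ≡ 4 (mod 13). Hence c = [9, 12, 3, 4, 0].
  Check: interpolating c through the α_i gives m(x) = 11 + 7·x (degree < 2) with m(α_i) = c_i for every i, so c is indeed a codeword.


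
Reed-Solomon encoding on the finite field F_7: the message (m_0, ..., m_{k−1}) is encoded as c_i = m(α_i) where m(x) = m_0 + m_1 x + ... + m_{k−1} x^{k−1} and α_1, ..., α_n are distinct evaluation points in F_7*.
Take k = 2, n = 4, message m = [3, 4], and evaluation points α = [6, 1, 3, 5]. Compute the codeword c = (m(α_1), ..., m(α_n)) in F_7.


c = [6, 0, 1, 2]

Message polynomial: m(x) = 3 + 4·x (mod 7).
For each evaluation point α_i, compute m(α_i) mod 7:
  α_1 = 6: Horner steps 4 → 6, so m(6) = 6.
  α_2 = 1: Horner steps 4 → 0, so m(1) = 0.
  α_3 = 3: Horner steps 4 → 1, so m(3) = 1.
  α_4 = 5: Horner steps 4 → 2, so m(5) = 2.
Codeword c = [6, 0, 1, 2] ∈ F_7^4.


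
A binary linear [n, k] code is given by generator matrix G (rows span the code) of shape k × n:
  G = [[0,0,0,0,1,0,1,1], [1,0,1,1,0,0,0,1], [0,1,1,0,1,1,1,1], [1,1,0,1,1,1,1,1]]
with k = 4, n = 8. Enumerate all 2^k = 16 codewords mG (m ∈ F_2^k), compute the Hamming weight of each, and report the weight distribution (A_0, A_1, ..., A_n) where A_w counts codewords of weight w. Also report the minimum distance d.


Weight distribution: A_0 = 1, A_1 = 1, A_2 = 1, A_3 = 3, A_4 = 3, A_5 = 3, A_6 = 3, A_7 = 1. Minimum distance d = 1.

Enumerate all 2^4 = 16 messages m ∈ F_2^4.
For each, compute codeword c = mG in F_2^8, then tally its weight.
  m = 0000 → c = 00000000, weight = 0.
  m = 1000 → c = 00001011, weight = 3.
  m = 0100 → c = 10110001, weight = 4.
  m = 1100 → c = 10111010, weight = 5.
  m = 0010 → c = 01101111, weight = 6.
  m = 1010 → c = 01100100, weight = 3.
  m = 0110 → c = 11011110, weight = 6.
  m = 1110 → c = 11010101, weight = 5.
  m = 0001 → c = 11011111, weight = 7.
  m = 1001 → c = 11010100, weight = 4.
  m = 0101 → c = 01101110, weight = 5.
  m = 1101 → c = 01100101, weight = 4.
  m = 0011 → c = 10110000, weight = 3.
  m = 1011 → c = 10111011, weight = 6.
  m = 0111 → c = 00000001, weight = 1.
  m = 1111 → c = 00001010, weight = 2.
Tally weights:
  weight 0: 1 codewords.
  weight 1: 1 codewords.
  weight 2: 1 codewords.
  weight 3: 3 codewords.
  weight 4: 3 codewords.
  weight 5: 3 codewords.
  weight 6: 3 codewords.
  weight 7: 1 codewords.
Minimum distance d = smallest w > 0 with A_w > 0 = 1.
Sanity: Σ A_w = 16 = 2^4 = 16 ✓.


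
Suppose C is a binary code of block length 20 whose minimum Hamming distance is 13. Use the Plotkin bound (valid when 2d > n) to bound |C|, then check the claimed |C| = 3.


Plotkin bound M ≤ 4; given |C| = 3 ≤ bound (satisfied).

Check applicability: 2d = 26, n = 20.
2d − n = 6 > 0, so Plotkin applies.
Compute d/(2d−n) = 13/6 ≈ 2.1667.
⌊d/(2d−n)⌋ = 2.
Plotkin bound: M ≤ 2·2 = 4.
Given |C| = 3, check: satisfied.
This |C| is below the Plotkin bound.


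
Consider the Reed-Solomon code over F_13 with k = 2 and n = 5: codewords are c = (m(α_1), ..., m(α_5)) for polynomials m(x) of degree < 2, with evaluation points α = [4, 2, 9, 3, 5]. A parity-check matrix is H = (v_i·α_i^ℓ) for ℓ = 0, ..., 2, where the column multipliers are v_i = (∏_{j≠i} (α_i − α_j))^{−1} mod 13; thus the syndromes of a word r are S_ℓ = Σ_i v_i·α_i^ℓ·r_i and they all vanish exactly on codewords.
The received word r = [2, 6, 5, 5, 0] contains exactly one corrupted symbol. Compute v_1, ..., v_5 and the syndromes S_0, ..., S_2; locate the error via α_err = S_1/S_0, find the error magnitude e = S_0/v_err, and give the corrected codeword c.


S = (1, 3, 9), error at position 4, error magnitude e = 1, c = [2, 6, 5, 4, 0].

Step 1: column multipliers v_i = (∏_{j≠i}(α_i − α_j))^{−1} mod 13.
  i = 1 (α = 4): (4−2)(4−9)(4−3)(4−5) = 2·(−5)·1·(−1) = 10 ≡ 10, so v_1 = 10^{−1} = 4 (mod 13).
  i = 2 (α = 2): (2−4)(2−9)(2−3)(2−5) = (−2)·(−7)·(−1)·(−3) = 42 ≡ 3, so v_2 = 3^{−1} = 9 (mod 13).
  i = 3 (α = 9): (9−4)(9−2)(9−3)(9−5) = 5·7·6·4 = 840 ≡ 8, so v_3 = 8^{−1} = 5 (mod 13).
  i = 4 (α = 3): (3−4)(3−2)(3−9)(3−5) = (−1)·1·(−6)·(−2) = −12 ≡ 1, so v_4 = 1^{−1} = 1 (mod 13).
  i = 5 (α = 5): (5−4)(5−2)(5−9)(5−3) = 1·3·(−4)·2 = −24 ≡ 2, so v_5 = 2^{−1} = 7 (mod 13).
  v = [4, 9, 5, 1, 7].
Step 2: syndromes of r = [2, 6, 5, 5, 0] (all sums mod 13).
  S_0 = Σ v_i r_i = 4·2 + 9·6 + 5·5 + 1·5 + 7·0 = 92 ≡ 1.
  S_1 = Σ v_i α_i r_i = 4·4·2 + 9·2·6 + 5·9·5 + 1·3·5 + 7·5·0 = 380 ≡ 3.
  α_i^2 mod 13 = [3, 4, 3, 9, 12].
  S_2 = Σ v_i α_i^2 r_i = 4·3·2 + 9·4·6 + 5·3·5 + 1·9·5 + 7·12·0 = 360 ≡ 9.
  S = (1, 3, 9) ≠ 0, so r is not a codeword (an error is present).
Step 3: locate the error. For a single error e at position i, S_ℓ = v_i·e·α_i^ℓ, so α_err = S_1/S_0.
  S_0^{−1} = 1^{−1} = 1 (mod 13), so α_err = 3·1 = 3 ≡ 3 = α_4. Error position i = 4.
  Consistency check: S_2/S_1 = 9·9 = 81 ≡ 3 = α_err ✓ (single-error assumption holds).
Step 4: error magnitude e = S_0/v_4 = S_0·∏_{j≠4}(α_4 − α_j) = 1·1 = 1 ≡ 1 (mod 13).
Step 5: correct position 4: c_4 = r_4 − e = 5 − 1 ≡ 4 (mod 13). Hence c = [2, 6, 5, 4, 0].
  Check: interpolating c through the α_i gives m(x) = 10 + 11·x (degree < 2) with m(α_i) = c_i for every i, so c is indeed a codeword.


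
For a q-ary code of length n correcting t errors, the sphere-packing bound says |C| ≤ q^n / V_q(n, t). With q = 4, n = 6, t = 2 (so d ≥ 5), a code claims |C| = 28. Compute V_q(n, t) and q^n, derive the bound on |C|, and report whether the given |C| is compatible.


V_q(n, t) = 154, q^n = 4096, Hamming bound = 26, |C| = 28 > bound (violated).

Step 1: Compute V_q(n, t) = Σ_{j=0}^2 C(n, j) (q−1)^j.
  j = 0: C(6,0)·(3)^0 = 1·1 = 1.
  j = 1: C(6,1)·(3)^1 = 6·3 = 18.
  j = 2: C(6,2)·(3)^2 = 15·9 = 135.
  V_q(n, t) = 1 + 18 + 135 = 154.
Step 2: q^n = 4^6 = 4096.
Step 3: Hamming bound ⌊q^n / V_q(n,t)⌋ = ⌊4096/154⌋ = 26.
Step 4: Compare |C| = 28 to 26: violated.
The claimed |C| lies above the Hamming bound, so no 4-ary code of length 6 with d ≥ 5 can have 28 codewords.


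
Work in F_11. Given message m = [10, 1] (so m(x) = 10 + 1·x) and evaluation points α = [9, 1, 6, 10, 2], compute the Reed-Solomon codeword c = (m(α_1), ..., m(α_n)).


c = [8, 0, 5, 9, 1]

Message polynomial: m(x) = 10 + 1·x (mod 11).
For each evaluation point α_i, compute m(α_i) mod 11:
  α_1 = 9: Horner steps 1 → 8, so m(9) = 8.
  α_2 = 1: Horner steps 1 → 0, so m(1) = 0.
  α_3 = 6: Horner steps 1 → 5, so m(6) = 5.
  α_4 = 10: Horner steps 1 → 9, so m(10) = 9.
  α_5 = 2: Horner steps 1 → 1, so m(2) = 1.
Codeword c = [8, 0, 5, 9, 1] ∈ F_11^5.


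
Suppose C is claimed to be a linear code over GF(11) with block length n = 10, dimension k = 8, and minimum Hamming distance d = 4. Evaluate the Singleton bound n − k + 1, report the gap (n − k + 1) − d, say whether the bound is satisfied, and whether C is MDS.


Singleton RHS = n − k + 1 = 3, slack = -1, bound violated (no such code; not MDS).

Singleton bound: d ≤ n − k + 1.
Here n = 10, k = 8, so n − k + 1 = 3.
Given d = 4, check d ≤ 3: NO.
Slack = (n − k + 1) − d = -1.
The slack is negative: d = 4 exceeds n − k + 1 = 3 by 1, so the Singleton bound is violated and no linear [10, 8, 4]_11 code can exist. In particular it is not MDS (MDS requires d = n − k + 1 exactly).
Description: the claimed parameters are [10, 8, 4]_11; such a code would be impossible (violates the Singleton bound).


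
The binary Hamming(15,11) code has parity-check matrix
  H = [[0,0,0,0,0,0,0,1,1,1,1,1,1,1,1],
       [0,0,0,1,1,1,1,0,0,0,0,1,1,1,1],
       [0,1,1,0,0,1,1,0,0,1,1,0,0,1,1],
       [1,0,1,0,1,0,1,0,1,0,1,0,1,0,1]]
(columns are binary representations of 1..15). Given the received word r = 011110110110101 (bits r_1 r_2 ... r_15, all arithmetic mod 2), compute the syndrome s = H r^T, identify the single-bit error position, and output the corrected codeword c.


s = (1, 1, 0, 0)^T, error position = 12, corrected codeword c = 011110110111101

Compute s = H r^T mod 2 one row at a time:
  s_1 = 1 + 0 + 1 + 1 + 0 + 1 + 0 + 1 = 5 ≡ 1 (mod 2).
  s_2 = 1 + 1 + 0 + 1 + 0 + 1 + 0 + 1 = 5 ≡ 1 (mod 2).
  s_3 = 1 + 1 + 0 + 1 + 1 + 1 + 0 + 1 = 6 ≡ 0 (mod 2).
  s_4 = 0 + 1 + 1 + 1 + 0 + 1 + 1 + 1 = 6 ≡ 0 (mod 2).
s = (1, 1, 0, 0)^T — this equals column 12 of H (binary 1100), so error is at position 12.
Correct: flip bit 12 of r = 011110110110101 to get c = 011110110111101.


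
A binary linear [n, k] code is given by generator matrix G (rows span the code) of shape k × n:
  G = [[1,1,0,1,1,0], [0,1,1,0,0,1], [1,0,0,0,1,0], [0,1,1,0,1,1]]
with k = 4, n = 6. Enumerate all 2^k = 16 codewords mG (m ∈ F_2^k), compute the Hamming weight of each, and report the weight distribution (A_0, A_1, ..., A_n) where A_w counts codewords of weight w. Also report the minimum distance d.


Weight distribution: A_0 = 1, A_1 = 2, A_2 = 2, A_3 = 4, A_4 = 5, A_5 = 2. Minimum distance d = 1.

Enumerate all 2^4 = 16 messages m ∈ F_2^4.
For each, compute codeword c = mG in F_2^6, then tally its weight.
  m = 0000 → c = 000000, weight = 0.
  m = 1000 → c = 110110, weight = 4.
  m = 0100 → c = 011001, weight = 3.
  m = 1100 → c = 101111, weight = 5.
  m = 0010 → c = 100010, weight = 2.
  m = 1010 → c = 010100, weight = 2.
  m = 0110 → c = 111011, weight = 5.
  m = 1110 → c = 001101, weight = 3.
  m = 0001 → c = 011011, weight = 4.
  m = 1001 → c = 101101, weight = 4.
  m = 0101 → c = 000010, weight = 1.
  m = 1101 → c = 110100, weight = 3.
  m = 0011 → c = 111001, weight = 4.
  m = 1011 → c = 001111, weight = 4.
  m = 0111 → c = 100000, weight = 1.
  m = 1111 → c = 010110, weight = 3.
Tally weights:
  weight 0: 1 codewords.
  weight 1: 2 codewords.
  weight 2: 2 codewords.
  weight 3: 4 codewords.
  weight 4: 5 codewords.
  weight 5: 2 codewords.
Minimum distance d = smallest w > 0 with A_w > 0 = 1.
Sanity: Σ A_w = 16 = 2^4 = 16 ✓.


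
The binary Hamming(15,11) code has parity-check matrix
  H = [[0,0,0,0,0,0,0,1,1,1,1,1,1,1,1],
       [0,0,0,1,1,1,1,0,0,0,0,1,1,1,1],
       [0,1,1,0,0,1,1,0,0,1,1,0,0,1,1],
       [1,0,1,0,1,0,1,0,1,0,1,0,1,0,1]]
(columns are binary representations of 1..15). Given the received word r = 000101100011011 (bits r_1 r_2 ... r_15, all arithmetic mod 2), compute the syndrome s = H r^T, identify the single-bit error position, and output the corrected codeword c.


s = (0, 0, 1, 1)^T, error position = 3, corrected codeword c = 001101100011011

Compute s = H r^T mod 2 one row at a time:
  s_1 = 0 + 0 + 0 + 1 + 1 + 0 + 1 + 1 = 4 ≡ 0 (mod 2).
  s_2 = 1 + 0 + 1 + 1 + 1 + 0 + 1 + 1 = 6 ≡ 0 (mod 2).
  s_3 = 0 + 0 + 1 + 1 + 0 + 1 + 1 + 1 = 5 ≡ 1 (mod 2).
  s_4 = 0 + 0 + 0 + 1 + 0 + 1 + 0 + 1 = 3 ≡ 1 (mod 2).
s = (0, 0, 1, 1)^T — this equals column 3 of H (binary 0011), so error is at position 3.
Correct: flip bit 3 of r = 000101100011011 to get c = 001101100011011.


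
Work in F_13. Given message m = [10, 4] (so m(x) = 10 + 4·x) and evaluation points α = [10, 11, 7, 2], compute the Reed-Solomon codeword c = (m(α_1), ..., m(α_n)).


c = [11, 2, 12, 5]

Message polynomial: m(x) = 10 + 4·x (mod 13).
For each evaluation point α_i, compute m(α_i) mod 13:
  α_1 = 10: Horner steps 4 → 11, so m(10) = 11.
  α_2 = 11: Horner steps 4 → 2, so m(11) = 2.
  α_3 = 7: Horner steps 4 → 12, so m(7) = 12.
  α_4 = 2: Horner steps 4 → 5, so m(2) = 5.
Codeword c = [11, 2, 12, 5] ∈ F_13^4.


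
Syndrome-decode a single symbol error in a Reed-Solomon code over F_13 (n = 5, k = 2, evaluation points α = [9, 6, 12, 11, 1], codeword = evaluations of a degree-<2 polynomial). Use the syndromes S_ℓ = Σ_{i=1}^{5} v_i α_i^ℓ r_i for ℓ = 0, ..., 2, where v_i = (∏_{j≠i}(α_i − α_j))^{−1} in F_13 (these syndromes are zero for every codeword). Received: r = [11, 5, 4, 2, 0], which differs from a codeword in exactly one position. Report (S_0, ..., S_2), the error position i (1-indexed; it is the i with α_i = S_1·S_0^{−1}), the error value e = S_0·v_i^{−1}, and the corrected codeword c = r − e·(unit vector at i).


S = (3, 3, 3), error at position 5, error magnitude e = 5, c = [11, 5, 4, 2, 8].

Step 1: column multipliers v_i = (∏_{j≠i}(α_i − α_j))^{−1} mod 13.
  i = 1 (α = 9): (9−6)(9−12)(9−11)(9−1) = 3·(−3)·(−2)·8 = 144 ≡ 1, so v_1 = 1^{−1} = 1 (mod 13).
  i = 2 (α = 6): (6−9)(6−12)(6−11)(6−1) = (−3)·(−6)·(−5)·5 = −450 ≡ 5, so v_2 = 5^{−1} = 8 (mod 13).
  i = 3 (α = 12): (12−9)(12−6)(12−11)(12−1) = 3·6·1·11 = 198 ≡ 3, so v_3 = 3^{−1} = 9 (mod 13).
  i = 4 (α = 11): (11−9)(11−6)(11−12)(11−1) = 2·5·(−1)·10 = −100 ≡ 4, so v_4 = 4^{−1} = 10 (mod 13).
  i = 5 (α = 1): (1−9)(1−6)(1−12)(1−11) = (−8)·(−5)·(−11)·(−10) = 4400 ≡ 6, so v_5 = 6^{−1} = 11 (mod 13).
  v = [1, 8, 9, 10, 11].
Step 2: syndromes of r = [11, 5, 4, 2, 0] (all sums mod 13).
  S_0 = Σ v_i r_i = 1·11 + 8·5 + 9·4 + 10·2 + 11·0 = 107 ≡ 3.
  S_1 = Σ v_i α_i r_i = 1·9·11 + 8·6·5 + 9·12·4 + 10·11·2 + 11·1·0 = 991 ≡ 3.
  α_i^2 mod 13 = [3, 10, 1, 4, 1].
  S_2 = Σ v_i α_i^2 r_i = 1·3·11 + 8·10·5 + 9·1·4 + 10·4·2 + 11·1·0 = 549 ≡ 3.
  S = (3, 3, 3) ≠ 0, so r is not a codeword (an error is present).
Step 3: locate the error. For a single error e at position i, S_ℓ = v_i·e·α_i^ℓ, so α_err = S_1/S_0.
  S_0^{−1} = 3^{−1} = 9 (mod 13), so α_err = 3·9 = 27 ≡ 1 = α_5. Error position i = 5.
  Consistency check: S_2/S_1 = 3·9 = 27 ≡ 1 = α_err ✓ (single-error assumption holds).
Step 4: error magnitude e = S_0/v_5 = S_0·∏_{j≠5}(α_5 − α_j) = 3·6 = 18 ≡ 5 (mod 13).
Step 5: correct position 5: c_5 = r_5 − e = 0 − 5 ≡ 8 (mod 13). Hence c = [11, 5, 4, 2, 8].
  Check: interpolating c through the α_i gives m(x) = 6 + 2·x (degree < 2) with m(α_i) = c_i for every i, so c is indeed a codeword.


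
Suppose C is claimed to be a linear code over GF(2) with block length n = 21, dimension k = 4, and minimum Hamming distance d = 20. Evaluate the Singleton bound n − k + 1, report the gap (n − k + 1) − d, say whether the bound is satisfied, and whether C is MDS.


Singleton RHS = n − k + 1 = 18, slack = -2, bound violated (no such code; not MDS).

Singleton bound: d ≤ n − k + 1.
Here n = 21, k = 4, so n − k + 1 = 18.
Given d = 20, check d ≤ 18: NO.
Slack = (n − k + 1) − d = -2.
The slack is negative: d = 20 exceeds n − k + 1 = 18 by 2, so the Singleton bound is violated and no linear [21, 4, 20]_2 code can exist. In particular it is not MDS (MDS requires d = n − k + 1 exactly).
Description: the claimed parameters are [21, 4, 20]_2; such a code would be impossible (violates the Singleton bound).


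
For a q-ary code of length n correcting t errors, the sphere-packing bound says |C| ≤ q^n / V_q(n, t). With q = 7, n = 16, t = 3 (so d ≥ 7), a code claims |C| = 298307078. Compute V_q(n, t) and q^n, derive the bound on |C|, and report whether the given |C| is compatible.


V_q(n, t) = 125377, q^n = 33232930569601, Hamming bound = 265064011, |C| = 298307078 > bound (violated).

Step 1: Compute V_q(n, t) = Σ_{j=0}^3 C(n, j) (q−1)^j.
  j = 0: C(16,0)·(6)^0 = 1·1 = 1.
  j = 1: C(16,1)·(6)^1 = 16·6 = 96.
  j = 2: C(16,2)·(6)^2 = 120·36 = 4320.
  j = 3: C(16,3)·(6)^3 = 560·216 = 120960.
  V_q(n, t) = 1 + 96 + 4320 + 120960 = 125377.
Step 2: q^n = 7^16 = 33232930569601.
Step 3: Hamming bound ⌊q^n / V_q(n,t)⌋ = ⌊33232930569601/125377⌋ = 265064011.
Step 4: Compare |C| = 298307078 to 265064011: violated.
The claimed |C| lies above the Hamming bound, so no 7-ary code of length 16 with d ≥ 7 can have 298307078 codewords.


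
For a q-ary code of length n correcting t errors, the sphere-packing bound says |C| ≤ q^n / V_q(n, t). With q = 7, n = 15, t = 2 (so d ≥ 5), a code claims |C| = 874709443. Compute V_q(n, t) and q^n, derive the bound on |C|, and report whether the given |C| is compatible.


V_q(n, t) = 3871, q^n = 4747561509943, Hamming bound = 1226443169, |C| = 874709443 ≤ bound (satisfied).

Step 1: Compute V_q(n, t) = Σ_{j=0}^2 C(n, j) (q−1)^j.
  j = 0: C(15,0)·(6)^0 = 1·1 = 1.
  j = 1: C(15,1)·(6)^1 = 15·6 = 90.
  j = 2: C(15,2)·(6)^2 = 105·36 = 3780.
  V_q(n, t) = 1 + 90 + 3780 = 3871.
Step 2: q^n = 7^15 = 4747561509943.
Step 3: Hamming bound ⌊q^n / V_q(n,t)⌋ = ⌊4747561509943/3871⌋ = 1226443169.
Step 4: Compare |C| = 874709443 to 1226443169: satisfied.
The claimed |C| lies below the Hamming bound.


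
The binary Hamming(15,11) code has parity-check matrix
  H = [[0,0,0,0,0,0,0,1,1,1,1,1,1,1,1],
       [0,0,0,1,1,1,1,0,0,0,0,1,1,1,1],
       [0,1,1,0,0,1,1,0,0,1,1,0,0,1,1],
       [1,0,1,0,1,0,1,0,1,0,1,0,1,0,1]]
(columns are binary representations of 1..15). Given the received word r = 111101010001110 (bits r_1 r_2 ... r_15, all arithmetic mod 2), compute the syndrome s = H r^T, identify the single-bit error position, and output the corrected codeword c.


s = (0, 1, 0, 1)^T, error position = 5, corrected codeword c = 111111010001110

Compute s = H r^T mod 2 one row at a time:
  s_1 = 1 + 0 + 0 + 0 + 1 + 1 + 1 + 0 = 4 ≡ 0 (mod 2).
  s_2 = 1 + 0 + 1 + 0 + 1 + 1 + 1 + 0 = 5 ≡ 1 (mod 2).
  s_3 = 1 + 1 + 1 + 0 + 0 + 0 + 1 + 0 = 4 ≡ 0 (mod 2).
  s_4 = 1 + 1 + 0 + 0 + 0 + 0 + 1 + 0 = 3 ≡ 1 (mod 2).
s = (0, 1, 0, 1)^T — this equals column 5 of H (binary 0101), so error is at position 5.
Correct: flip bit 5 of r = 111101010001110 to get c = 111111010001110.


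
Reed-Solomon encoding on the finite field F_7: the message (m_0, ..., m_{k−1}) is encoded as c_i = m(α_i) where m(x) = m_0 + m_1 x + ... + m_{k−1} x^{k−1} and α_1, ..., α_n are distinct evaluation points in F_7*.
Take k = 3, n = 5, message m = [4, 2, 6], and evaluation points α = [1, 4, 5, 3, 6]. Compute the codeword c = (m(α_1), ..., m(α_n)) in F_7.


c = [5, 3, 3, 1, 1]

Message polynomial: m(x) = 4 + 2·x + 6·x^2 (mod 7).
For each evaluation point α_i, compute m(α_i) mod 7:
  α_1 = 1: Horner steps 6 → 1 → 5, so m(1) = 5.
  α_2 = 4: Horner steps 6 → 5 → 3, so m(4) = 3.
  α_3 = 5: Horner steps 6 → 4 → 3, so m(5) = 3.
  α_4 = 3: Horner steps 6 → 6 → 1, so m(3) = 1.
  α_5 = 6: Horner steps 6 → 3 → 1, so m(6) = 1.
Codeword c = [5, 3, 3, 1, 1] ∈ F_7^5.


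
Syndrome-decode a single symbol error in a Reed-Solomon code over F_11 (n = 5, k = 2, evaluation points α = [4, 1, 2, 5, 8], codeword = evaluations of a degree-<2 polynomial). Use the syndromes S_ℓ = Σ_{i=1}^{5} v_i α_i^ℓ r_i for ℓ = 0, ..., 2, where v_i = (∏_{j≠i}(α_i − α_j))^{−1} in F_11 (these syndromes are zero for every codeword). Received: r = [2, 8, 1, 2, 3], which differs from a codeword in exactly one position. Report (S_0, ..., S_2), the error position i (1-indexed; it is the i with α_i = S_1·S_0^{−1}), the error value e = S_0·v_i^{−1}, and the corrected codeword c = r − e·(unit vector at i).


S = (2, 8, 10), error at position 1, error magnitude e = 4, c = [9, 8, 1, 2, 3].

Step 1: column multipliers v_i = (∏_{j≠i}(α_i − α_j))^{−1} mod 11.
  i = 1 (α = 4): (4−1)(4−2)(4−5)(4−8) = 3·2·(−1)·(−4) = 24 ≡ 2, so v_1 = 2^{−1} = 6 (mod 11).
  i = 2 (α = 1): (1−4)(1−2)(1−5)(1−8) = (−3)·(−1)·(−4)·(−7) = 84 ≡ 7, so v_2 = 7^{−1} = 8 (mod 11).
  i = 3 (α = 2): (2−4)(2−1)(2−5)(2−8) = (−2)·1·(−3)·(−6) = −36 ≡ 8, so v_3 = 8^{−1} = 7 (mod 11).
  i = 4 (α = 5): (5−4)(5−1)(5−2)(5−8) = 1·4·3·(−3) = −36 ≡ 8, so v_4 = 8^{−1} = 7 (mod 11).
  i = 5 (α = 8): (8−4)(8−1)(8−2)(8−5) = 4·7·6·3 = 504 ≡ 9, so v_5 = 9^{−1} = 5 (mod 11).
  v = [6, 8, 7, 7, 5].
Step 2: syndromes of r = [2, 8, 1, 2, 3] (all sums mod 11).
  S_0 = Σ v_i r_i = 6·2 + 8·8 + 7·1 + 7·2 + 5·3 = 112 ≡ 2.
  S_1 = Σ v_i α_i r_i = 6·4·2 + 8·1·8 + 7·2·1 + 7·5·2 + 5·8·3 = 316 ≡ 8.
  α_i^2 mod 11 = [5, 1, 4, 3, 9].
  S_2 = Σ v_i α_i^2 r_i = 6·5·2 + 8·1·8 + 7·4·1 + 7·3·2 + 5·9·3 = 329 ≡ 10.
  S = (2, 8, 10) ≠ 0, so r is not a codeword (an error is present).
Step 3: locate the error. For a single error e at position i, S_ℓ = v_i·e·α_i^ℓ, so α_err = S_1/S_0.
  S_0^{−1} = 2^{−1} = 6 (mod 11), so α_err = 8·6 = 48 ≡ 4 = α_1. Error position i = 1.
  Consistency check: S_2/S_1 = 10·7 = 70 ≡ 4 = α_err ✓ (single-error assumption holds).
Step 4: error magnitude e = S_0/v_1 = S_0·∏_{j≠1}(α_1 − α_j) = 2·2 = 4 ≡ 4 (mod 11).
Step 5: correct position 1: c_1 = r_1 − e = 2 − 4 ≡ 9 (mod 11). Hence c = [9, 8, 1, 2, 3].
  Check: interpolating c through the α_i gives m(x) = 4 + 4·x (degree < 2) with m(α_i) = c_i for every i, so c is indeed a codeword.


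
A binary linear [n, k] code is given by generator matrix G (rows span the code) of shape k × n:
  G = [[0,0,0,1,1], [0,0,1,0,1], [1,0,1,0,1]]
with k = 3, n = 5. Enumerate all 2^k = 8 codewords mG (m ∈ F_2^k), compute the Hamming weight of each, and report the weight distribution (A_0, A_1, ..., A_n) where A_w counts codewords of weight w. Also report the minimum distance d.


Weight distribution: A_0 = 1, A_1 = 1, A_2 = 3, A_3 = 3. Minimum distance d = 1.

Enumerate all 2^3 = 8 messages m ∈ F_2^3.
For each, compute codeword c = mG in F_2^5, then tally its weight.
  m = 000 → c = 00000, weight = 0.
  m = 100 → c = 00011, weight = 2.
  m = 010 → c = 00101, weight = 2.
  m = 110 → c = 00110, weight = 2.
  m = 001 → c = 10101, weight = 3.
  m = 101 → c = 10110, weight = 3.
  m = 011 → c = 10000, weight = 1.
  m = 111 → c = 10011, weight = 3.
Tally weights:
  weight 0: 1 codewords.
  weight 1: 1 codewords.
  weight 2: 3 codewords.
  weight 3: 3 codewords.
Minimum distance d = smallest w > 0 with A_w > 0 = 1.
Sanity: Σ A_w = 8 = 2^3 = 8 ✓.


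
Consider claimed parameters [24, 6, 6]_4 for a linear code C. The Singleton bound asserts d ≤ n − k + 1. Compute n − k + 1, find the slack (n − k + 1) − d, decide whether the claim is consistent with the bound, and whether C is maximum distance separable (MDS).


Singleton RHS = n − k + 1 = 19, slack = 13, bound satisfied, not MDS.

Singleton bound: d ≤ n − k + 1.
Here n = 24, k = 6, so n − k + 1 = 19.
Given d = 6, check d ≤ 19: YES.
Slack = (n − k + 1) − d = 13.
The code is NOT MDS (slack = 13 > 0).
Description: the claimed parameters are [24, 6, 6]_4; such a code would be non-MDS.


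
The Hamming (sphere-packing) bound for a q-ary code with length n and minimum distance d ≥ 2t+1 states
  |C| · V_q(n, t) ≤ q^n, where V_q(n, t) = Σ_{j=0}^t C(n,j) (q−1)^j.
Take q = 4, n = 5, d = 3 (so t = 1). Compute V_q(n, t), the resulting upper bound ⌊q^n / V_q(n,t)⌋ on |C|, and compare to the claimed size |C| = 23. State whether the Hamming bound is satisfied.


V_q(n, t) = 16, q^n = 1024, Hamming bound = 64, |C| = 23 ≤ bound (satisfied).

Step 1: Compute V_q(n, t) = Σ_{j=0}^1 C(n, j) (q−1)^j.
  j = 0: C(5,0)·(3)^0 = 1·1 = 1.
  j = 1: C(5,1)·(3)^1 = 5·3 = 15.
  V_q(n, t) = 1 + 15 = 16.
Step 2: q^n = 4^5 = 1024.
Step 3: Hamming bound ⌊q^n / V_q(n,t)⌋ = ⌊1024/16⌋ = 64.
Step 4: Compare |C| = 23 to 64: satisfied.
The claimed |C| lies below the Hamming bound.


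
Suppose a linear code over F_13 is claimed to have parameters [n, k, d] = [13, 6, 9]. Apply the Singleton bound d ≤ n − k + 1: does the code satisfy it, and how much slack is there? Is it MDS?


Singleton RHS = n − k + 1 = 8, slack = -1, bound violated (no such code; not MDS).

Singleton bound: d ≤ n − k + 1.
Here n = 13, k = 6, so n − k + 1 = 8.
Given d = 9, check d ≤ 8: NO.
Slack = (n − k + 1) − d = -1.
The slack is negative: d = 9 exceeds n − k + 1 = 8 by 1, so the Singleton bound is violated and no linear [13, 6, 9]_13 code can exist. In particular it is not MDS (MDS requires d = n − k + 1 exactly).
Description: the claimed parameters are [13, 6, 9]_13; such a code would be impossible (violates the Singleton bound).


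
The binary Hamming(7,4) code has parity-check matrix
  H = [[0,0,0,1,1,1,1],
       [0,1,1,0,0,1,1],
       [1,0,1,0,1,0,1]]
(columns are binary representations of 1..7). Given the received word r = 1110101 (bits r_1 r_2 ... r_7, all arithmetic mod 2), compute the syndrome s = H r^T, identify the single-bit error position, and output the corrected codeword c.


s = (0, 1, 0)^T, error position = 2, corrected codeword c = 1010101

Compute s = H r^T mod 2 one row at a time:
  s_1 = 0 + 1 + 0 + 1 = 2 ≡ 0 (mod 2).
  s_2 = 1 + 1 + 0 + 1 = 3 ≡ 1 (mod 2).
  s_3 = 1 + 1 + 1 + 1 = 4 ≡ 0 (mod 2).
s = (0, 1, 0)^T — this equals column 2 of H (binary 010), so error is at position 2.
Correct: flip bit 2 of r = 1110101 to get c = 1010101.


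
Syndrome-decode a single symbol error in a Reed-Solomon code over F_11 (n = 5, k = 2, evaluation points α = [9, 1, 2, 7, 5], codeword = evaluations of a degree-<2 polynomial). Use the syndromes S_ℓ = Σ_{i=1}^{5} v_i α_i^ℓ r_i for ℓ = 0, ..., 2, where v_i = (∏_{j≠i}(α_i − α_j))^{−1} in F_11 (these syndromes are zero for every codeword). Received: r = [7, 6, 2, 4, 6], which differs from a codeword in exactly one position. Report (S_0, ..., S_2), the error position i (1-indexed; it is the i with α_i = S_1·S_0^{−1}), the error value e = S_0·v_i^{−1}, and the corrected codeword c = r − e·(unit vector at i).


S = (2, 10, 6), error at position 5, error magnitude e = 5, c = [7, 6, 2, 4, 1].

Step 1: column multipliers v_i = (∏_{j≠i}(α_i − α_j))^{−1} mod 11.
  i = 1 (α = 9): (9−1)(9−2)(9−7)(9−5) = 8·7·2·4 = 448 ≡ 8, so v_1 = 8^{−1} = 7 (mod 11).
  i = 2 (α = 1): (1−9)(1−2)(1−7)(1−5) = (−8)·(−1)·(−6)·(−4) = 192 ≡ 5, so v_2 = 5^{−1} = 9 (mod 11).
  i = 3 (α = 2): (2−9)(2−1)(2−7)(2−5) = (−7)·1·(−5)·(−3) = −105 ≡ 5, so v_3 = 5^{−1} = 9 (mod 11).
  i = 4 (α = 7): (7−9)(7−1)(7−2)(7−5) = (−2)·6·5·2 = −120 ≡ 1, so v_4 = 1^{−1} = 1 (mod 11).
  i = 5 (α = 5): (5−9)(5−1)(5−2)(5−7) = (−4)·4·3·(−2) = 96 ≡ 8, so v_5 = 8^{−1} = 7 (mod 11).
  v = [7, 9, 9, 1, 7].
Step 2: syndromes of r = [7, 6, 2, 4, 6] (all sums mod 11).
  S_0 = Σ v_i r_i = 7·7 + 9·6 + 9·2 + 1·4 + 7·6 = 167 ≡ 2.
  S_1 = Σ v_i α_i r_i = 7·9·7 + 9·1·6 + 9·2·2 + 1·7·4 + 7·5·6 = 769 ≡ 10.
  α_i^2 mod 11 = [4, 1, 4, 5, 3].
  S_2 = Σ v_i α_i^2 r_i = 7·4·7 + 9·1·6 + 9·4·2 + 1·5·4 + 7·3·6 = 468 ≡ 6.
  S = (2, 10, 6) ≠ 0, so r is not a codeword (an error is present).
Step 3: locate the error. For a single error e at position i, S_ℓ = v_i·e·α_i^ℓ, so α_err = S_1/S_0.
  S_0^{−1} = 2^{−1} = 6 (mod 11), so α_err = 10·6 = 60 ≡ 5 = α_5. Error position i = 5.
  Consistency check: S_2/S_1 = 6·10 = 60 ≡ 5 = α_err ✓ (single-error assumption holds).
Step 4: error magnitude e = S_0/v_5 = S_0·∏_{j≠5}(α_5 − α_j) = 2·8 = 16 ≡ 5 (mod 11).
Step 5: correct position 5: c_5 = r_5 − e = 6 − 5 ≡ 1 (mod 11). Hence c = [7, 6, 2, 4, 1].
  Check: interpolating c through the α_i gives m(x) = 10 + 7·x (degree < 2) with m(α_i) = c_i for every i, so c is indeed a codeword.


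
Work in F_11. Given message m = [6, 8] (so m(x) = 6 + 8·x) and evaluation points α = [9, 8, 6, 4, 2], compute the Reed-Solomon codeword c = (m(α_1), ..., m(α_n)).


c = [1, 4, 10, 5, 0]

Message polynomial: m(x) = 6 + 8·x (mod 11).
For each evaluation point α_i, compute m(α_i) mod 11:
  α_1 = 9: Horner steps 8 → 1, so m(9) = 1.
  α_2 = 8: Horner steps 8 → 4, so m(8) = 4.
  α_3 = 6: Horner steps 8 → 10, so m(6) = 10.
  α_4 = 4: Horner steps 8 → 5, so m(4) = 5.
  α_5 = 2: Horner steps 8 → 0, so m(2) = 0.
Codeword c = [1, 4, 10, 5, 0] ∈ F_11^5.


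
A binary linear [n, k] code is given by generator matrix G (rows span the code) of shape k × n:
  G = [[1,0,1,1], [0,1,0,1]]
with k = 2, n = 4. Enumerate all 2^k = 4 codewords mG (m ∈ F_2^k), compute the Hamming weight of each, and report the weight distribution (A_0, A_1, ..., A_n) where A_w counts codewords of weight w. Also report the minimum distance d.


Weight distribution: A_0 = 1, A_2 = 1, A_3 = 2. Minimum distance d = 2.

Enumerate all 2^2 = 4 messages m ∈ F_2^2.
For each, compute codeword c = mG in F_2^4, then tally its weight.
  m = 00 → c = 0000, weight = 0.
  m = 10 → c = 1011, weight = 3.
  m = 01 → c = 0101, weight = 2.
  m = 11 → c = 1110, weight = 3.
Tally weights:
  weight 0: 1 codewords.
  weight 2: 1 codewords.
  weight 3: 2 codewords.
Minimum distance d = smallest w > 0 with A_w > 0 = 2.
Sanity: Σ A_w = 4 = 2^2 = 4 ✓.


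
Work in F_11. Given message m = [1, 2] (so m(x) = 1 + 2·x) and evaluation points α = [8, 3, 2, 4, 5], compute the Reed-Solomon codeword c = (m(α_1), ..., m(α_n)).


c = [6, 7, 5, 9, 0]

Message polynomial: m(x) = 1 + 2·x (mod 11).
For each evaluation point α_i, compute m(α_i) mod 11:
  α_1 = 8: Horner steps 2 → 6, so m(8) = 6.
  α_2 = 3: Horner steps 2 → 7, so m(3) = 7.
  α_3 = 2: Horner steps 2 → 5, so m(2) = 5.
  α_4 = 4: Horner steps 2 → 9, so m(4) = 9.
  α_5 = 5: Horner steps 2 → 0, so m(5) = 0.
Codeword c = [6, 7, 5, 9, 0] ∈ F_11^5.


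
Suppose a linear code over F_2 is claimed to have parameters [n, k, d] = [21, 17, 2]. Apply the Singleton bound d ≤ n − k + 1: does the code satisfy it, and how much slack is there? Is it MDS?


Singleton RHS = n − k + 1 = 5, slack = 3, bound satisfied, not MDS.

Singleton bound: d ≤ n − k + 1.
Here n = 21, k = 17, so n − k + 1 = 5.
Given d = 2, check d ≤ 5: YES.
Slack = (n − k + 1) − d = 3.
The code is NOT MDS (slack = 3 > 0).
Description: the claimed parameters are [21, 17, 2]_2; such a code would be non-MDS.


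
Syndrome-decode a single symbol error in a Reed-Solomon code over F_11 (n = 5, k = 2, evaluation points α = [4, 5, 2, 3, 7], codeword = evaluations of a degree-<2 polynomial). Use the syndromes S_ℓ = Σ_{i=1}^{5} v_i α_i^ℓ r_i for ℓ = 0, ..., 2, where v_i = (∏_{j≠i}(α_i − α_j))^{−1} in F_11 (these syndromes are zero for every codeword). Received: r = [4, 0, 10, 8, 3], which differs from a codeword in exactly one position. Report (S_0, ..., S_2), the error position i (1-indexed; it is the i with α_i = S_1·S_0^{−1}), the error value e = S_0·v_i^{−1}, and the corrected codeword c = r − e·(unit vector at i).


S = (8, 5, 10), error at position 3, error magnitude e = 9, c = [4, 0, 1, 8, 3].

Step 1: column multipliers v_i = (∏_{j≠i}(α_i − α_j))^{−1} mod 11.
  i = 1 (α = 4): (4−5)(4−2)(4−3)(4−7) = (−1)·2·1·(−3) = 6 ≡ 6, so v_1 = 6^{−1} = 2 (mod 11).
  i = 2 (α = 5): (5−4)(5−2)(5−3)(5−7) = 1·3·2·(−2) = −12 ≡ 10, so v_2 = 10^{−1} = 10 (mod 11).
  i = 3 (α = 2): (2−4)(2−5)(2−3)(2−7) = (−2)·(−3)·(−1)·(−5) = 30 ≡ 8, so v_3 = 8^{−1} = 7 (mod 11).
  i = 4 (α = 3): (3−4)(3−5)(3−2)(3−7) = (−1)·(−2)·1·(−4) = −8 ≡ 3, so v_4 = 3^{−1} = 4 (mod 11).
  i = 5 (α = 7): (7−4)(7−5)(7−2)(7−3) = 3·2·5·4 = 120 ≡ 10, so v_5 = 10^{−1} = 10 (mod 11).
  v = [2, 10, 7, 4, 10].
Step 2: syndromes of r = [4, 0, 10, 8, 3] (all sums mod 11).
  S_0 = Σ v_i r_i = 2·4 + 10·0 + 7·10 + 4·8 + 10·3 = 140 ≡ 8.
  S_1 = Σ v_i α_i r_i = 2·4·4 + 10·5·0 + 7·2·10 + 4·3·8 + 10·7·3 = 478 ≡ 5.
  α_i^2 mod 11 = [5, 3, 4, 9, 5].
  S_2 = Σ v_i α_i^2 r_i = 2·5·4 + 10·3·0 + 7·4·10 + 4·9·8 + 10·5·3 = 758 ≡ 10.
  S = (8, 5, 10) ≠ 0, so r is not a codeword (an error is present).
Step 3: locate the error. For a single error e at position i, S_ℓ = v_i·e·α_i^ℓ, so α_err = S_1/S_0.
  S_0^{−1} = 8^{−1} = 7 (mod 11), so α_err = 5·7 = 35 ≡ 2 = α_3. Error position i = 3.
  Consistency check: S_2/S_1 = 10·9 = 90 ≡ 2 = α_err ✓ (single-error assumption holds).
Step 4: error magnitude e = S_0/v_3 = S_0·∏_{j≠3}(α_3 − α_j) = 8·8 = 64 ≡ 9 (mod 11).
Step 5: correct position 3: c_3 = r_3 − e = 10 − 9 ≡ 1 (mod 11). Hence c = [4, 0, 1, 8, 3].
  Check: interpolating c through the α_i gives m(x) = 9 + 7·x (degree < 2) with m(α_i) = c_i for every i, so c is indeed a codeword.
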